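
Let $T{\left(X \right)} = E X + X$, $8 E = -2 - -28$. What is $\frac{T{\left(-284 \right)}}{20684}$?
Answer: $- \frac{1207}{20684} \approx -0.058354$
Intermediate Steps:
$E = \frac{13}{4}$ ($E = \frac{-2 - -28}{8} = \frac{-2 + 28}{8} = \frac{1}{8} \cdot 26 = \frac{13}{4} \approx 3.25$)
$T{\left(X \right)} = \frac{17 X}{4}$ ($T{\left(X \right)} = \frac{13 X}{4} + X = \frac{17 X}{4}$)
$\frac{T{\left(-284 \right)}}{20684} = \frac{\frac{17}{4} \left(-284\right)}{20684} = \left(-1207\right) \frac{1}{20684} = - \frac{1207}{20684}$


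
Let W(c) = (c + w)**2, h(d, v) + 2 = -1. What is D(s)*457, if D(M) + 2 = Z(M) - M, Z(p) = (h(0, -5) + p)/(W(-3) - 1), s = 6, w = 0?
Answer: -27877/8 ≈ -3484.6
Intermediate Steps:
h(d, v) = -3 (h(d, v) = -2 - 1 = -3)
W(c) = c**2 (W(c) = (c + 0)**2 = c**2)
Z(p) = -3/8 + p/8 (Z(p) = (-3 + p)/((-3)**2 - 1) = (-3 + p)/(9 - 1) = (-3 + p)/8 = (-3 + p)*(1/8) = -3/8 + p/8)
D(M) = -19/8 - 7*M/8 (D(M) = -2 + ((-3/8 + M/8) - M) = -2 + (-3/8 - 7*M/8) = -19/8 - 7*M/8)
D(s)*457 = (-19/8 - 7/8*6)*457 = (-19/8 - 21/4)*457 = -61/8*457 = -27877/8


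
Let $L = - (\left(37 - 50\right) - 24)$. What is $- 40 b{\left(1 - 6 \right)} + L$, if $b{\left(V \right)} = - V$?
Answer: $-163$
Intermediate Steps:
$L = 37$ ($L = - (-13 - 24) = \left(-1\right) \left(-37\right) = 37$)
$- 40 b{\left(1 - 6 \right)} + L = - 40 \left(- (1 - 6)\right) + 37 = - 40 \left(\left(-1\right) \left(-5\right)\right) + 37 = \left(-40\right) 5 + 37 = -200 + 37 = -163$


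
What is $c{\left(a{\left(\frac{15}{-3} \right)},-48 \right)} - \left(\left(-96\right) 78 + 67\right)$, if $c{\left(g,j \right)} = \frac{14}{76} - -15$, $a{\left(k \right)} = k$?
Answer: $\frac{282575}{38} \approx 7436.2$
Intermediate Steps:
$c{\left(g,j \right)} = \frac{577}{38}$ ($c{\left(g,j \right)} = 14 \cdot \frac{1}{76} + 15 = \frac{7}{38} + 15 = \frac{577}{38}$)
$c{\left(a{\left(\frac{15}{-3} \right)},-48 \right)} - \left(\left(-96\right) 78 + 67\right) = \frac{577}{38} - \left(\left(-96\right) 78 + 67\right) = \frac{577}{38} - \left(-7488 + 67\right) = \frac{577}{38} - -7421 = \frac{577}{38} + 7421 = \frac{282575}{38}$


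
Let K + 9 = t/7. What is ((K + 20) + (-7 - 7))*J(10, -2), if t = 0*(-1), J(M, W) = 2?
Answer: -6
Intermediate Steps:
t = 0
K = -9 (K = -9 + 0/7 = -9 + 0*(1/7) = -9 + 0 = -9)
((K + 20) + (-7 - 7))*J(10, -2) = ((-9 + 20) + (-7 - 7))*2 = (11 - 14)*2 = -3*2 = -6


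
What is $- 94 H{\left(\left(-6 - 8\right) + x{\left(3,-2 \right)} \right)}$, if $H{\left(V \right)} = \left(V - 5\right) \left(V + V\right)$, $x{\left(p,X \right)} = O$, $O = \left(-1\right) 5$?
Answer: $-85728$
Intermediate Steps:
$O = -5$
$x{\left(p,X \right)} = -5$
$H{\left(V \right)} = 2 V \left(-5 + V\right)$ ($H{\left(V \right)} = \left(-5 + V\right) 2 V = 2 V \left(-5 + V\right)$)
$- 94 H{\left(\left(-6 - 8\right) + x{\left(3,-2 \right)} \right)} = - 94 \cdot 2 \left(\left(-6 - 8\right) - 5\right) \left(-5 - 19\right) = - 94 \cdot 2 \left(-14 - 5\right) \left(-5 - 19\right) = - 94 \cdot 2 \left(-19\right) \left(-5 - 19\right) = - 94 \cdot 2 \left(-19\right) \left(-24\right) = \left(-94\right) 912 = -85728$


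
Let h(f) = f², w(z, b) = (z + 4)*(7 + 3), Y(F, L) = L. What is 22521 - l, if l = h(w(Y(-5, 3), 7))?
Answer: 17621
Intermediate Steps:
w(z, b) = 40 + 10*z (w(z, b) = (4 + z)*10 = 40 + 10*z)
l = 4900 (l = (40 + 10*3)² = (40 + 30)² = 70² = 4900)
22521 - l = 22521 - 1*4900 = 22521 - 4900 = 17621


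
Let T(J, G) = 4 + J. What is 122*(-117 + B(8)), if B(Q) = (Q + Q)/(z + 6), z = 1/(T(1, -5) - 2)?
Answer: -265350/19 ≈ -13966.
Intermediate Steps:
z = 1/3 (z = 1/((4 + 1) - 2) = 1/(5 - 2) = 1/3 ≈ 0.33333)
B(Q) = 6*Q/19 (B(Q) = (Q + Q)/(1/3 + 6) = (2*Q)/(19/3) = (2*Q)*(3/19) = 6*Q/19)
122*(-117 + B(8)) = 122*(-117 + (6/19)*8) = 122*(-117 + 48/19) = 122*(-2175/19) = -265350/19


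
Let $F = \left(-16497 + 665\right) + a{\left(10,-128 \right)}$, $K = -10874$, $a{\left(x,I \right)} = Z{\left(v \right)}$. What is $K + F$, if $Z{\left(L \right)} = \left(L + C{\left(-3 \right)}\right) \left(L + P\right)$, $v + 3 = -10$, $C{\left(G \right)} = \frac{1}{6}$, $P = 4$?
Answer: $- \frac{53181}{2} \approx -26591.0$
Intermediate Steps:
$C{\left(G \right)} = \frac{1}{6}$
$v = -13$ ($v = -3 - 10 = -13$)
$Z{\left(L \right)} = \left(4 + L\right) \left(\frac{1}{6} + L\right)$ ($Z{\left(L \right)} = \left(L + \frac{1}{6}\right) \left(L + 4\right) = \left(\frac{1}{6} + L\right) \left(4 + L\right) = \left(4 + L\right) \left(\frac{1}{6} + L\right)$)
$a{\left(x,I \right)} = \frac{231}{2}$ ($a{\left(x,I \right)} = \frac{2}{3} + \left(-13\right)^{2} + \frac{25}{6} \left(-13\right) = \frac{2}{3} + 169 - \frac{325}{6} = \frac{231}{2}$)
$F = - \frac{31433}{2}$ ($F = \left(-16497 + 665\right) + \frac{231}{2} = -15832 + \frac{231}{2} = - \frac{31433}{2} \approx -15717.0$)
$K + F = -10874 - \frac{31433}{2} = - \frac{53181}{2}$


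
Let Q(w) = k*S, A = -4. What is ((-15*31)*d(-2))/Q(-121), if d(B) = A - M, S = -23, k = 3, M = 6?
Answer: -1550/23 ≈ -67.391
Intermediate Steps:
d(B) = -10 (d(B) = -4 - 1*6 = -4 - 6 = -10)
Q(w) = -69 (Q(w) = 3*(-23) = -69)
((-15*31)*d(-2))/Q(-121) = (-15*31*(-10))/(-69) = -465*(-10)*(-1/69) = 4650*(-1/69) = -1550/23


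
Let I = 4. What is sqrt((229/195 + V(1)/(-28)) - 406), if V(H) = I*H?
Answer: I*sqrt(754547430)/1365 ≈ 20.124*I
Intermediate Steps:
V(H) = 4*H
sqrt((229/195 + V(1)/(-28)) - 406) = sqrt((229/195 + (4*1)/(-28)) - 406) = sqrt((229*(1/195) + 4*(-1/28)) - 406) = sqrt((229/195 - 1/7) - 406) = sqrt(1408/1365 - 406) = sqrt(-552782/1365) = I*sqrt(754547430)/1365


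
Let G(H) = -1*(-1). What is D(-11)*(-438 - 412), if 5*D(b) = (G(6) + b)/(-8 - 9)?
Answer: -100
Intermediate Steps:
G(H) = 1
D(b) = -1/85 - b/85 (D(b) = ((1 + b)/(-8 - 9))/5 = ((1 + b)/(-17))/5 = ((1 + b)*(-1/17))/5 = (-1/17 - b/17)/5 = -1/85 - b/85)
D(-11)*(-438 - 412) = (-1/85 - 1/85*(-11))*(-438 - 412) = (-1/85 + 11/85)*(-850) = (2/17)*(-850) = -100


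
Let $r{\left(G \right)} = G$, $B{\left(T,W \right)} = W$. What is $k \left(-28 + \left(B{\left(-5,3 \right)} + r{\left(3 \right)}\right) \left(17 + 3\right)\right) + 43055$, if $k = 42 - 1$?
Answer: $46827$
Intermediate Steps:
$k = 41$ ($k = 42 - 1 = 41$)
$k \left(-28 + \left(B{\left(-5,3 \right)} + r{\left(3 \right)}\right) \left(17 + 3\right)\right) + 43055 = 41 \left(-28 + \left(3 + 3\right) \left(17 + 3\right)\right) + 43055 = 41 \left(-28 + 6 \cdot 20\right) + 43055 = 41 \left(-28 + 120\right) + 43055 = 41 \cdot 92 + 43055 = 3772 + 43055 = 46827$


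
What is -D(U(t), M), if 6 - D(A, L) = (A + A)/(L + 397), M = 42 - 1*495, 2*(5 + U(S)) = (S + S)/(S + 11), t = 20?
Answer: -5073/868 ≈ -5.8445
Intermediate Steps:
U(S) = -5 + S/(11 + S) (U(S) = -5 + ((S + S)/(S + 11))/2 = -5 + ((2*S)/(11 + S))/2 = -5 + (2*S/(11 + S))/2 = -5 + S/(11 + S))
M = -453 (M = 42 - 495 = -453)
D(A, L) = 6 - 2*A/(397 + L) (D(A, L) = 6 - (A + A)/(L + 397) = 6 - 2*A/(397 + L))
-D(U(t), M) = -2*(1191 - (-55 - 4*20)/(11 + 20) + 3*(-453))/(397 - 453) = -2*(1191 - (-55 - 80)/31 - 1359)/(-56) = -2*(-1)*(1191 - (-135)/31 - 1359)/56 = -2*(-1)*(1191 - 1*(-135/31) - 1359)/56 = -2*(-1)*(1191 + 135/31 - 1359)/56 = -2*(-1)*(-5073)/(56*31) = -1*5073/868 = -5073/868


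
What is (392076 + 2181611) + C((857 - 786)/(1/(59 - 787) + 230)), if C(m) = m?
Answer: 430935629281/167439 ≈ 2.5737e+6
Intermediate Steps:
(392076 + 2181611) + C((857 - 786)/(1/(59 - 787) + 230)) = (392076 + 2181611) + (857 - 786)/(1/(59 - 787) + 230) = 2573687 + 71/(1/(-728) + 230) = 2573687 + 71/(-1/728 + 230) = 2573687 + 71/(167439/728) = 2573687 + 71*(728/167439) = 2573687 + 51688/167439 = 430935629281/167439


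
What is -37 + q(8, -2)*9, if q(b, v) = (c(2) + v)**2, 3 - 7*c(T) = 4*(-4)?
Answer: -1588/49 ≈ -32.408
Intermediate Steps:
c(T) = 19/7 (c(T) = 3/7 - 4*(-4)/7 = 3/7 - 1/7*(-16) = 3/7 + 16/7 = 19/7)
q(b, v) = (19/7 + v)**2
-37 + q(8, -2)*9 = -37 + ((19 + 7*(-2))**2/49)*9 = -37 + ((19 - 14)**2/49)*9 = -37 + ((1/49)*5**2)*9 = -37 + ((1/49)*25)*9 = -37 + (25/49)*9 = -37 + 225/49 = -1588/49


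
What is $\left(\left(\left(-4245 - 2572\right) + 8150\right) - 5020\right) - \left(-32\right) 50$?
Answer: $-2087$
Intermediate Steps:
$\left(\left(\left(-4245 - 2572\right) + 8150\right) - 5020\right) - \left(-32\right) 50 = \left(\left(-6817 + 8150\right) - 5020\right) - -1600 = \left(1333 - 5020\right) + 1600 = -3687 + 1600 = -2087$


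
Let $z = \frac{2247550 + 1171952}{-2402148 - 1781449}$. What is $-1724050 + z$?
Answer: $- \frac{7212733827352}{4183597} \approx -1.7241 \cdot 10^{6}$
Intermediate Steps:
$z = - \frac{3419502}{4183597}$ ($z = \frac{3419502}{-4183597} = 3419502 \left(- \frac{1}{4183597}\right) = - \frac{3419502}{4183597} \approx -0.81736$)
$-1724050 + z = -1724050 - \frac{3419502}{4183597} = - \frac{7212733827352}{4183597}$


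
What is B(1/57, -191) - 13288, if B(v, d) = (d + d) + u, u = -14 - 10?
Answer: -13694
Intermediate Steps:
u = -24
B(v, d) = -24 + 2*d (B(v, d) = (d + d) - 24 = 2*d - 24 = -24 + 2*d)
B(1/57, -191) - 13288 = (-24 + 2*(-191)) - 13288 = (-24 - 382) - 13288 = -406 - 13288 = -13694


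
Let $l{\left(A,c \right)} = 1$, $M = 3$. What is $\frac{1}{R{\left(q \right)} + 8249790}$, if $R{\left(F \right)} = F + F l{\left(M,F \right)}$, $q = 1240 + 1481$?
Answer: $\frac{1}{8255232} \approx 1.2114 \cdot 10^{-7}$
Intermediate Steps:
$q = 2721$
$R{\left(F \right)} = 2 F$ ($R{\left(F \right)} = F + F 1 = F + F = 2 F$)
$\frac{1}{R{\left(q \right)} + 8249790} = \frac{1}{2 \cdot 2721 + 8249790} = \frac{1}{5442 + 8249790} = \frac{1}{8255232}$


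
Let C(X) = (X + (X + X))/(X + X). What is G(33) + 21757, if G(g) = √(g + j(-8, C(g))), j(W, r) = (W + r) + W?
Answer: 21757 + √74/2 ≈ 21761.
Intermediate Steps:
C(X) = 3/2 (C(X) = (X + 2*X)/((2*X)) = (3*X)*(1/(2*X)) = 3/2)
j(W, r) = r + 2*W
G(g) = √(-29/2 + g) (G(g) = √(g + (3/2 + 2*(-8))) = √(g + (3/2 - 16)) = √(g - 29/2) = √(-29/2 + g))
G(33) + 21757 = √(-58 + 4*33)/2 + 21757 = √(-58 + 132)/2 + 21757 = √74/2 + 21757 = 21757 + √74/2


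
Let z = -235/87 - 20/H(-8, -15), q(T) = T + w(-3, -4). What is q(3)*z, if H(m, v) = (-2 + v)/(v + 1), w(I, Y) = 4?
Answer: -198485/1479 ≈ -134.20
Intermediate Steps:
q(T) = 4 + T (q(T) = T + 4 = 4 + T)
H(m, v) = (-2 + v)/(1 + v)
z = -28355/1479 (z = -235/87 - 20*(1 - 15)/(-2 - 15) = -235*1/87 - 20/(-17/(-14)) = -235/87 - 20/((-1/14*(-17))) = -235/87 - 20/17/14 = -235/87 - 20*14/17 = -235/87 - 280/17 = -28355/1479 ≈ -19.172)
q(3)*z = (4 + 3)*(-28355/1479) = 7*(-28355/1479) = -198485/1479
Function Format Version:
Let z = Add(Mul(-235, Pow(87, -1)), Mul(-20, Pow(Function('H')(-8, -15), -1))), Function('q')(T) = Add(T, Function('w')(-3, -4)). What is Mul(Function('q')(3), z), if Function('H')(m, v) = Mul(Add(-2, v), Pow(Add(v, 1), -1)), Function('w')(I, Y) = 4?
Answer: Rational(-198485, 1479) ≈ -134.20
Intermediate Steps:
Function('q')(T) = Add(4, T) (Function('q')(T) = Add(T, 4) = Add(4, T))
Function('H')(m, v) = Mul(Pow(Add(1, v), -1), Add(-2, v)) (Function('H')(m, v) = Mul(Add(-2, v), Pow(Add(1, v), -1)) = Mul(Pow(Add(1, v), -1), Add(-2, v)))
z = Rational(-28355, 1479) (z = Add(Mul(-235, Pow(87, -1)), Mul(-20, Pow(Mul(Pow(Add(1, -15), -1), Add(-2, -15)), -1))) = Add(Mul(-235, Rational(1, 87)), Mul(-20, Pow(Mul(Pow(-14, -1), -17), -1))) = Add(Rational(-235, 87), Mul(-20, Pow(Mul(Rational(-1, 14), -17), -1))) = Add(Rational(-235, 87), Mul(-20, Pow(Rational(17, 14), -1))) = Add(Rational(-235, 87), Mul(-20, Rational(14, 17))) = Add(Rational(-235, 87), Rational(-280, 17)) = Rational(-28355, 1479) ≈ -19.172)
Mul(Function('q')(3), z) = Mul(Add(4, 3), Rational(-28355, 1479)) = Mul(7, Rational(-28355, 1479)) = Rational(-198485, 1479)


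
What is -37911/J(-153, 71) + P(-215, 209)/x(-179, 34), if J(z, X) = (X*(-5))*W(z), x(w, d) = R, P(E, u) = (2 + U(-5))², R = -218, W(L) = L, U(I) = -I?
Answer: -3642011/3946890 ≈ -0.92275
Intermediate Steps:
P(E, u) = 49 (P(E, u) = (2 - 1*(-5))² = (2 + 5)² = 7² = 49)
x(w, d) = -218
J(z, X) = -5*X*z (J(z, X) = (X*(-5))*z = (-5*X)*z = -5*X*z)
-37911/J(-153, 71) + P(-215, 209)/x(-179, 34) = -37911/((-5*71*(-153))) + 49/(-218) = -37911/54315 + 49*(-1/218) = -37911*1/54315 - 49/218 = -12637/18105 - 49/218 = -3642011/3946890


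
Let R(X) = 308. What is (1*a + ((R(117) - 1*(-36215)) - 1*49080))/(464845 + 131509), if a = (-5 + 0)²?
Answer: -6266/298177 ≈ -0.021014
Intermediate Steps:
a = 25 (a = (-5)² = 25)
(1*a + ((R(117) - 1*(-36215)) - 1*49080))/(464845 + 131509) = (1*25 + ((308 - 1*(-36215)) - 1*49080))/(464845 + 131509) = (25 + ((308 + 36215) - 49080))/596354 = (25 + (36523 - 49080))*(1/596354) = (25 - 12557)*(1/596354) = -12532*1/596354 = -6266/298177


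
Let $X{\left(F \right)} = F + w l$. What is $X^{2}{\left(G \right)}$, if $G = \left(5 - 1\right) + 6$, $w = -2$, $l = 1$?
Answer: $64$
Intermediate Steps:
$G = 10$ ($G = 4 + 6 = 10$)
$X{\left(F \right)} = -2 + F$ ($X{\left(F \right)} = F - 2 = -2 + F$)
$X^{2}{\left(G \right)} = \left(-2 + 10\right)^{2} = 8^{2} = 64$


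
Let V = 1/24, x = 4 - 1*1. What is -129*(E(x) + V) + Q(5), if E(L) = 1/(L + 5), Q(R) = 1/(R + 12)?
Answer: -729/34 ≈ -21.441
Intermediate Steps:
Q(R) = 1/(12 + R)
x = 3 (x = 4 - 1 = 3)
E(L) = 1/(5 + L)
V = 1/24 ≈ 0.041667
-129*(E(x) + V) + Q(5) = -129*(1/(5 + 3) + 1/24) + 1/(12 + 5) = -129*(1/8 + 1/24) + 1/17 = -129*(⅛ + 1/24) + 1/17 = -129*⅙ + 1/17 = -43/2 + 1/17 = -729/34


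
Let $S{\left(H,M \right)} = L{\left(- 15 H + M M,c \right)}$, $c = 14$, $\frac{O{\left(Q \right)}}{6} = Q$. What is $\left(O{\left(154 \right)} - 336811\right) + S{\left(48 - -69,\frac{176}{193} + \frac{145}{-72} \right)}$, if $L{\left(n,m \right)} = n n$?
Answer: $\frac{102162217216274993754049}{37287152740601856} \approx 2.7399 \cdot 10^{6}$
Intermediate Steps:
$O{\left(Q \right)} = 6 Q$
$L{\left(n,m \right)} = n^{2}$
$S{\left(H,M \right)} = \left(M^{2} - 15 H\right)^{2}$ ($S{\left(H,M \right)} = \left(- 15 H + M M\right)^{2} = \left(- 15 H + M^{2}\right)^{2} = \left(M^{2} - 15 H\right)^{2}$)
$\left(O{\left(154 \right)} - 336811\right) + S{\left(48 - -69,\frac{176}{193} + \frac{145}{-72} \right)} = \left(6 \cdot 154 - 336811\right) + \left(- \left(\frac{176}{193} + \frac{145}{-72}\right)^{2} + 15 \left(48 - -69\right)\right)^{2} = \left(924 - 336811\right) + \left(- \left(176 \cdot \frac{1}{193} + 145 \left(- \frac{1}{72}\right)\right)^{2} + 15 \left(48 + 69\right)\right)^{2} = -335887 + \left(- \left(\frac{176}{193} - \frac{145}{72}\right)^{2} + 15 \cdot 117\right)^{2} = -335887 + \left(- \left(- \frac{15313}{13896}\right)^{2} + 1755\right)^{2} = -335887 + \left(\left(-1\right) \frac{234487969}{193098816} + 1755\right)^{2} = -335887 + \left(- \frac{234487969}{193098816} + 1755\right)^{2} = -335887 + \left(\frac{338653934111}{193098816}\right)^{2} = -335887 + \frac{114686487088857529360321}{37287152740601856} = \frac{102162217216274993754049}{37287152740601856}$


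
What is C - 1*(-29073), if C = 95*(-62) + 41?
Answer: 23224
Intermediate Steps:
C = -5849 (C = -5890 + 41 = -5849)
C - 1*(-29073) = -5849 - 1*(-29073) = -5849 + 29073 = 23224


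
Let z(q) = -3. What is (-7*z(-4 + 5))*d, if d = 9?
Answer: 189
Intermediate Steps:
(-7*z(-4 + 5))*d = -7*(-3)*9 = 21*9 = 189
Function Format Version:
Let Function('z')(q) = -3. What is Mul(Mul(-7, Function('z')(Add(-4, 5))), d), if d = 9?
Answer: 189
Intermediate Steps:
Mul(Mul(-7, Function('z')(Add(-4, 5))), d) = Mul(Mul(-7, -3), 9) = Mul(21, 9) = 189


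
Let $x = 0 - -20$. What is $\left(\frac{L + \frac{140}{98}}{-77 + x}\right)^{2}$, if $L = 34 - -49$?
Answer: $\frac{38809}{17689} \approx 2.194$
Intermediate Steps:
$x = 20$ ($x = 0 + 20 = 20$)
$L = 83$ ($L = 34 + 49 = 83$)
$\left(\frac{L + \frac{140}{98}}{-77 + x}\right)^{2} = \left(\frac{83 + \frac{140}{98}}{-77 + 20}\right)^{2} = \left(\frac{83 + 140 \cdot \frac{1}{98}}{-57}\right)^{2} = \left(\left(83 + \frac{10}{7}\right) \left(- \frac{1}{57}\right)\right)^{2} = \left(\frac{591}{7} \left(- \frac{1}{57}\right)\right)^{2} = \left(- \frac{197}{133}\right)^{2} = \frac{38809}{17689}$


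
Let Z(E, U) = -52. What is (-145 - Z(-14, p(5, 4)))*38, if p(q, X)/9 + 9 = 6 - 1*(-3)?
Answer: -3534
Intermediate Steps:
p(q, X) = 0 (p(q, X) = -81 + 9*(6 - 1*(-3)) = -81 + 9*(6 + 3) = -81 + 9*9 = -81 + 81 = 0)
(-145 - Z(-14, p(5, 4)))*38 = (-145 - 1*(-52))*38 = (-145 + 52)*38 = -93*38 = -3534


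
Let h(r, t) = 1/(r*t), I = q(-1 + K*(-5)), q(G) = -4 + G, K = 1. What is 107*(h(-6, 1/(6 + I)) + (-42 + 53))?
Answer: 3745/3 ≈ 1248.3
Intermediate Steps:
I = -10 (I = -4 + (-1 + 1*(-5)) = -4 + (-1 - 5) = -4 - 6 = -10)
h(r, t) = 1/(r*t)
107*(h(-6, 1/(6 + I)) + (-42 + 53)) = 107*(1/((-6)*(1/(6 - 10))) + (-42 + 53)) = 107*(-1/(6*(1/(-4))) + 11) = 107*(-1/(6*(-¼)) + 11) = 107*(-⅙*(-4) + 11) = 107*(⅔ + 11) = 107*(35/3) = 3745/3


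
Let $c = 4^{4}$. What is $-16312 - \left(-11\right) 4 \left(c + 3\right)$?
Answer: $-4916$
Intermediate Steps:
$c = 256$
$-16312 - \left(-11\right) 4 \left(c + 3\right) = -16312 - \left(-11\right) 4 \left(256 + 3\right) = -16312 - \left(-44\right) 259 = -16312 - -11396 = -16312 + 11396 = -4916$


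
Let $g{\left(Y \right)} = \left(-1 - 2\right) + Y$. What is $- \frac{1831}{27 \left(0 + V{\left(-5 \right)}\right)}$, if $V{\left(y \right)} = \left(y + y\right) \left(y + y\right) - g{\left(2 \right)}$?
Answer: $- \frac{1831}{2727} \approx -0.67143$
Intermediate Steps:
$g{\left(Y \right)} = -3 + Y$
$V{\left(y \right)} = 1 + 4 y^{2}$ ($V{\left(y \right)} = \left(y + y\right) \left(y + y\right) - \left(-3 + 2\right) = 2 y 2 y - -1 = 4 y^{2} + 1 = 1 + 4 y^{2}$)
$- \frac{1831}{27 \left(0 + V{\left(-5 \right)}\right)} = - \frac{1831}{27 \left(0 + \left(1 + 4 \left(-5\right)^{2}\right)\right)} = - \frac{1831}{27 \left(0 + \left(1 + 4 \cdot 25\right)\right)} = - \frac{1831}{27 \left(0 + \left(1 + 100\right)\right)} = - \frac{1831}{27 \left(0 + 101\right)} = - \frac{1831}{27 \cdot 101} = - \frac{1831}{2727}$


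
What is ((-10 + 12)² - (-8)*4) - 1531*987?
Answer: -1511061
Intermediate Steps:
((-10 + 12)² - (-8)*4) - 1531*987 = (2² - 1*(-32)) - 1511097 = (4 + 32) - 1511097 = 36 - 1511097 = -1511061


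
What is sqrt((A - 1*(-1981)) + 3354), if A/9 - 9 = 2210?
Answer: sqrt(25306) ≈ 159.08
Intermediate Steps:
A = 19971 (A = 81 + 9*2210 = 81 + 19890 = 19971)
sqrt((A - 1*(-1981)) + 3354) = sqrt((19971 - 1*(-1981)) + 3354) = sqrt((19971 + 1981) + 3354) = sqrt(21952 + 3354) = sqrt(25306)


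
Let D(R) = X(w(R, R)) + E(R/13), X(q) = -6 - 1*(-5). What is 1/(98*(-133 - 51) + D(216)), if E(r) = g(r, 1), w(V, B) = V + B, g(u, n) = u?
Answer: -13/234213 ≈ -5.5505e-5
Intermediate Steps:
w(V, B) = B + V
E(r) = r
X(q) = -1 (X(q) = -6 + 5 = -1)
D(R) = -1 + R/13
1/(98*(-133 - 51) + D(216)) = 1/(98*(-133 - 51) + (-1 + (1/13)*216)) = 1/(98*(-184) + (-1 + 216/13)) = 1/(-18032 + 203/13) = 1/(-234213/13) = -13/234213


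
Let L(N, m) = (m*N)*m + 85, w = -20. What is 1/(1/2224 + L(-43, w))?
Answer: -2224/38063759 ≈ -5.8428e-5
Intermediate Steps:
L(N, m) = 85 + N*m² (L(N, m) = (N*m)*m + 85 = N*m² + 85 = 85 + N*m²)
1/(1/2224 + L(-43, w)) = 1/(1/2224 + (85 - 43*(-20)²)) = 1/(1/2224 + (85 - 43*400)) = 1/(1/2224 + (85 - 17200)) = 1/(1/2224 - 17115) = 1/(-38063759/2224) = -2224/38063759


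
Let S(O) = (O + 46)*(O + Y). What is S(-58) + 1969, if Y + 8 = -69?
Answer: 3589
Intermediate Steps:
Y = -77 (Y = -8 - 69 = -77)
S(O) = (-77 + O)*(46 + O) (S(O) = (O + 46)*(O - 77) = (46 + O)*(-77 + O) = (-77 + O)*(46 + O))
S(-58) + 1969 = (-3542 + (-58)² - 31*(-58)) + 1969 = (-3542 + 3364 + 1798) + 1969 = 1620 + 1969 = 3589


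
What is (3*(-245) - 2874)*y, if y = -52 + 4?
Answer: 173232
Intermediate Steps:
y = -48
(3*(-245) - 2874)*y = (3*(-245) - 2874)*(-48) = (-735 - 2874)*(-48) = -3609*(-48) = 173232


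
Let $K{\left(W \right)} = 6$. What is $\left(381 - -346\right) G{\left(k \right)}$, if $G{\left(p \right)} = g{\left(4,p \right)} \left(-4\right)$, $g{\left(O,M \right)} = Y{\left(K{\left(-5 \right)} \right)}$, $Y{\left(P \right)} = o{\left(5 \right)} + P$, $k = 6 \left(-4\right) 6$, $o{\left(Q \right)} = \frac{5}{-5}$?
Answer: $-14540$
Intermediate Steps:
$o{\left(Q \right)} = -1$ ($o{\left(Q \right)} = 5 \left(- \frac{1}{5}\right) = -1$)
$k = -144$ ($k = \left(-24\right) 6 = -144$)
$Y{\left(P \right)} = -1 + P$
$g{\left(O,M \right)} = 5$ ($g{\left(O,M \right)} = -1 + 6 = 5$)
$G{\left(p \right)} = -20$ ($G{\left(p \right)} = 5 \left(-4\right) = -20$)
$\left(381 - -346\right) G{\left(k \right)} = \left(381 - -346\right) \left(-20\right) = \left(381 + 346\right) \left(-20\right) = 727 \left(-20\right) = -14540$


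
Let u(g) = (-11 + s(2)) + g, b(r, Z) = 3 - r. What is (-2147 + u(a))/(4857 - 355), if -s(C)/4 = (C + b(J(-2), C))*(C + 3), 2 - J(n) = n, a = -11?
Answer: -2189/4502 ≈ -0.48623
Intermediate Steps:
J(n) = 2 - n
s(C) = -4*(-1 + C)*(3 + C) (s(C) = -4*(C + (3 - (2 - 1*(-2))))*(C + 3) = -4*(C + (3 - (2 + 2)))*(3 + C) = -4*(C + (3 - 1*4))*(3 + C) = -4*(C + (3 - 4))*(3 + C) = -4*(C - 1)*(3 + C) = -4*(-1 + C)*(3 + C))
u(g) = -31 + g (u(g) = (-11 + (12 - 8*2 - 4*2**2)) + g = (-11 + (12 - 16 - 4*4)) + g = (-11 + (12 - 16 - 16)) + g = (-11 - 20) + g = -31 + g)
(-2147 + u(a))/(4857 - 355) = (-2147 + (-31 - 11))/(4857 - 355) = (-2147 - 42)/4502 = -2189*1/4502 = -2189/4502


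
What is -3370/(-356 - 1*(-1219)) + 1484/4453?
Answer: -13725918/3842939 ≈ -3.5717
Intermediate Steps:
-3370/(-356 - 1*(-1219)) + 1484/4453 = -3370/(-356 + 1219) + 1484*(1/4453) = -3370/863 + 1484/4453 = -13725918/3842939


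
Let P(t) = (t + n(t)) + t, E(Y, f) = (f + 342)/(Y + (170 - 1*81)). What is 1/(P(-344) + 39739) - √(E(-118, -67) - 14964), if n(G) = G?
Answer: 1/38707 - I*√12592699/29 ≈ 2.5835e-5 - 122.37*I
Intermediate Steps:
E(Y, f) = (342 + f)/(89 + Y) (E(Y, f) = (342 + f)/(Y + (170 - 81)) = (342 + f)/(Y + 89) = (342 + f)/(89 + Y))
P(t) = 3*t (P(t) = (t + t) + t = 2*t + t = 3*t)
1/(P(-344) + 39739) - √(E(-118, -67) - 14964) = 1/(3*(-344) + 39739) - √((342 - 67)/(89 - 118) - 14964) = 1/(-1032 + 39739) - √(275/(-29) - 14964) = 1/38707 - √(-1/29*275 - 14964) = 1/38707 - √(-275/29 - 14964) = 1/38707 - √(-434231/29) = 1/38707 - I*√12592699/29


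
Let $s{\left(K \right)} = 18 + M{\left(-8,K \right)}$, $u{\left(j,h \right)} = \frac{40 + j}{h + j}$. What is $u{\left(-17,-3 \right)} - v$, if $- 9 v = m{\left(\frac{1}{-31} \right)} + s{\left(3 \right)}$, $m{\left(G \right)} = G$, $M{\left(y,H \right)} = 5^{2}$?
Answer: $\frac{2247}{620} \approx 3.6242$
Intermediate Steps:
$M{\left(y,H \right)} = 25$
$u{\left(j,h \right)} = \frac{40 + j}{h + j}$
$s{\left(K \right)} = 43$ ($s{\left(K \right)} = 18 + 25 = 43$)
$v = - \frac{148}{31}$ ($v = - \frac{\frac{1}{-31} + 43}{9} = - \frac{- \frac{1}{31} + 43}{9} = \left(- \frac{1}{9}\right) \frac{1332}{31} = - \frac{148}{31} \approx -4.7742$)
$u{\left(-17,-3 \right)} - v = \frac{40 - 17}{-3 - 17} - - \frac{148}{31} = \frac{1}{-20} \cdot 23 + \frac{148}{31} = \left(- \frac{1}{20}\right) 23 + \frac{148}{31} = - \frac{23}{20} + \frac{148}{31} = \frac{2247}{620}$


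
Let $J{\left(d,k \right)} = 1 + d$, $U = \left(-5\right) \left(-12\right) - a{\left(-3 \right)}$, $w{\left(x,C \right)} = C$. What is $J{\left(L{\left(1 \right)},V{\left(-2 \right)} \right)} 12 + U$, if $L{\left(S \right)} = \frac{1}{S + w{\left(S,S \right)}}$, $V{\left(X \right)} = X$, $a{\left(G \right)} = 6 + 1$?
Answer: $71$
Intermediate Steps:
$a{\left(G \right)} = 7$
$L{\left(S \right)} = \frac{1}{2 S}$ ($L{\left(S \right)} = \frac{1}{S + S} = \frac{1}{2 S}$)
$U = 53$ ($U = \left(-5\right) \left(-12\right) - 7 = 60 - 7 = 53$)
$J{\left(L{\left(1 \right)},V{\left(-2 \right)} \right)} 12 + U = \left(1 + \frac{1}{2 \cdot 1}\right) 12 + 53 = \left(1 + \frac{1}{2} \cdot 1\right) 12 + 53 = \left(1 + \frac{1}{2}\right) 12 + 53 = \frac{3}{2} \cdot 12 + 53 = 18 + 53 = 71$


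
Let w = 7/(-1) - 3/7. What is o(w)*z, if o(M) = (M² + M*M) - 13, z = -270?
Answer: -1288170/49 ≈ -26289.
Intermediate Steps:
w = -52/7 (w = 7*(-1) - 3*⅐ = -7 - 3/7 = -52/7 ≈ -7.4286)
o(M) = -13 + 2*M² (o(M) = (M² + M²) - 13 = 2*M² - 13 = -13 + 2*M²)
o(w)*z = (-13 + 2*(-52/7)²)*(-270) = (-13 + 2*(2704/49))*(-270) = (-13 + 5408/49)*(-270) = (4771/49)*(-270) = -1288170/49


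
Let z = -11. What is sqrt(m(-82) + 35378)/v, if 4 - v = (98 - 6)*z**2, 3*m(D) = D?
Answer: -sqrt(79539)/16692 ≈ -0.016896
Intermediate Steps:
m(D) = D/3
v = -11128 (v = 4 - (98 - 6)*(-11)**2 = 4 - 92*121 = 4 - 1*11132 = 4 - 11132 = -11128)
sqrt(m(-82) + 35378)/v = sqrt((1/3)*(-82) + 35378)/(-11128) = sqrt(-82/3 + 35378)*(-1/11128) = sqrt(106052/3)*(-1/11128) = (2*sqrt(79539)/3)*(-1/11128) = -sqrt(79539)/16692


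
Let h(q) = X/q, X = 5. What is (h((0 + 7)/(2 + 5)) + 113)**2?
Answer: 13924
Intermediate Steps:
h(q) = 5/q
(h((0 + 7)/(2 + 5)) + 113)**2 = (5/(((0 + 7)/(2 + 5))) + 113)**2 = (5/((7/7)) + 113)**2 = (5/((7*(1/7))) + 113)**2 = (5/1 + 113)**2 = (5*1 + 113)**2 = (5 + 113)**2 = 118**2 = 13924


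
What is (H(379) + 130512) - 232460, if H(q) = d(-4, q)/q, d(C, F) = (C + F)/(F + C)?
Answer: -38638291/379 ≈ -1.0195e+5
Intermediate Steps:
d(C, F) = 1 (d(C, F) = (C + F)/(C + F) = 1)
H(q) = 1/q
(H(379) + 130512) - 232460 = (1/379 + 130512) - 232460 = 49464049/379 - 232460 = -38638291/379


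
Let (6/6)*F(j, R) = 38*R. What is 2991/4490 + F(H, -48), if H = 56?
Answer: -8186769/4490 ≈ -1823.3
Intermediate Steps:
F(j, R) = 38*R
2991/4490 + F(H, -48) = 2991/4490 + 38*(-48) = 2991*(1/4490) - 1824 = 2991/4490 - 1824 = -8186769/4490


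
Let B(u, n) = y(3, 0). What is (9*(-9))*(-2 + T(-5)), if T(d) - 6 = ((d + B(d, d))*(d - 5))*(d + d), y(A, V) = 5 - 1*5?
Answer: 40176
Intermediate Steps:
y(A, V) = 0 (y(A, V) = 5 - 5 = 0)
B(u, n) = 0
T(d) = 6 + 2*d**2*(-5 + d) (T(d) = 6 + ((d + 0)*(d - 5))*(d + d) = 6 + (d*(-5 + d))*(2*d) = 6 + 2*d**2*(-5 + d))
(9*(-9))*(-2 + T(-5)) = (9*(-9))*(-2 + (6 - 10*(-5)**2 + 2*(-5)**3)) = -81*(-2 + (6 - 10*25 + 2*(-125))) = -81*(-2 + (6 - 250 - 250)) = -81*(-2 - 494) = -81*(-496) = 40176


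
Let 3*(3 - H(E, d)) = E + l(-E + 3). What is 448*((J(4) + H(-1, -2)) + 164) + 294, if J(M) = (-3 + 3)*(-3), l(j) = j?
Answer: 74662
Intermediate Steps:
J(M) = 0 (J(M) = 0*(-3) = 0)
H(E, d) = 2 (H(E, d) = 3 - (E + (-E + 3))/3 = 3 - (E + (3 - E))/3 = 3 - ⅓*3 = 3 - 1 = 2)
448*((J(4) + H(-1, -2)) + 164) + 294 = 448*((0 + 2) + 164) + 294 = 448*(2 + 164) + 294 = 448*166 + 294 = 74368 + 294 = 74662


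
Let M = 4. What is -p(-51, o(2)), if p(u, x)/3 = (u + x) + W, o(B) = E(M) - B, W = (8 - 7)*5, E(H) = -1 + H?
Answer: 135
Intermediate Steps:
W = 5 (W = 1*5 = 5)
o(B) = 3 - B (o(B) = (-1 + 4) - B = 3 - B)
p(u, x) = 15 + 3*u + 3*x (p(u, x) = 3*((u + x) + 5) = 3*(5 + u + x) = 15 + 3*u + 3*x)
-p(-51, o(2)) = -(15 + 3*(-51) + 3*(3 - 1*2)) = -(15 - 153 + 3*(3 - 2)) = -(15 - 153 + 3*1) = -(15 - 153 + 3) = -1*(-135) = 135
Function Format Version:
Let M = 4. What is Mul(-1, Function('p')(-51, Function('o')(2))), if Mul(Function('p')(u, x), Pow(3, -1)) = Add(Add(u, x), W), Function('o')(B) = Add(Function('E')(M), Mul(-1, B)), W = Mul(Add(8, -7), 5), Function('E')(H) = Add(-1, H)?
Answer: 135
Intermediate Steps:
W = 5 (W = Mul(1, 5) = 5)
Function('o')(B) = Add(3, Mul(-1, B)) (Function('o')(B) = Add(Add(-1, 4), Mul(-1, B)) = Add(3, Mul(-1, B)))
Function('p')(u, x) = Add(15, Mul(3, u), Mul(3, x)) (Function('p')(u, x) = Mul(3, Add(Add(u, x), 5)) = Mul(3, Add(5, u, x)) = Add(15, Mul(3, u), Mul(3, x)))
Mul(-1, Function('p')(-51, Function('o')(2))) = Mul(-1, Add(15, Mul(3, -51), Mul(3, Add(3, Mul(-1, 2))))) = Mul(-1, Add(15, -153, Mul(3, Add(3, -2)))) = Mul(-1, Add(15, -153, Mul(3, 1))) = Mul(-1, Add(15, -153, 3)) = Mul(-1, -135) = 135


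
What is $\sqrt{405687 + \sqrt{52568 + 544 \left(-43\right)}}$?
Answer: $\sqrt{405687 + 2 \sqrt{7294}} \approx 637.07$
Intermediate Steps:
$\sqrt{405687 + \sqrt{52568 + 544 \left(-43\right)}} = \sqrt{405687 + \sqrt{52568 - 23392}} = \sqrt{405687 + \sqrt{29176}} = \sqrt{405687 + 2 \sqrt{7294}}$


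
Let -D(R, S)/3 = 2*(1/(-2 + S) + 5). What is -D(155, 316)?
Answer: 4713/157 ≈ 30.019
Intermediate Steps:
D(R, S) = -30 - 6/(-2 + S) (D(R, S) = -6*(1/(-2 + S) + 5) = -6*(5 + 1/(-2 + S)) = -3*(10 + 2/(-2 + S)) = -30 - 6/(-2 + S))
-D(155, 316) = -6*(9 - 5*316)/(-2 + 316) = -6*(9 - 1580)/314 = -6*(-1571)/314 = -1*(-4713/157) = 4713/157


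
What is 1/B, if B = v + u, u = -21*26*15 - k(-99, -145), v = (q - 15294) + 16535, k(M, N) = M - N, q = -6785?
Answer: -1/13780 ≈ -7.2569e-5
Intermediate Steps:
v = -5544 (v = (-6785 - 15294) + 16535 = -22079 + 16535 = -5544)
u = -8236 (u = -21*26*15 - (-99 - 1*(-145)) = -546*15 - (-99 + 145) = -8190 - 1*46 = -8190 - 46 = -8236)
B = -13780 (B = -5544 - 8236 = -13780)
1/B = 1/(-13780) = -1/13780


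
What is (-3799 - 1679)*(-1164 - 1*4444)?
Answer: 30720624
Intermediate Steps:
(-3799 - 1679)*(-1164 - 1*4444) = -5478*(-1164 - 4444) = -5478*(-5608) = 30720624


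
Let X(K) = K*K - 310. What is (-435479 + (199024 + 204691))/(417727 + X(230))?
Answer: -31764/470317 ≈ -0.067537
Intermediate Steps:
X(K) = -310 + K² (X(K) = K² - 310 = -310 + K²)
(-435479 + (199024 + 204691))/(417727 + X(230)) = (-435479 + (199024 + 204691))/(417727 + (-310 + 230²)) = (-435479 + 403715)/(417727 + (-310 + 52900)) = -31764/(417727 + 52590) = -31764/470317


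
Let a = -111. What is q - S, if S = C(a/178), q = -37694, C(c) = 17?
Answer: -37711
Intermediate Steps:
S = 17
q - S = -37694 - 1*17 = -37694 - 17 = -37711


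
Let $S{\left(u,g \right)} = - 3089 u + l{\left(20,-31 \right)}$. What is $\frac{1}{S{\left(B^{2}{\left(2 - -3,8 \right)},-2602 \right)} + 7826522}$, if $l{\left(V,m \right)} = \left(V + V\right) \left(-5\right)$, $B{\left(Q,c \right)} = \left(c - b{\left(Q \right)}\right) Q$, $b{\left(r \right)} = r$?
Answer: $\frac{1}{7131297} \approx 1.4023 \cdot 10^{-7}$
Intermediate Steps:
$B{\left(Q,c \right)} = Q \left(c - Q\right)$ ($B{\left(Q,c \right)} = \left(c - Q\right) Q = Q \left(c - Q\right)$)
$l{\left(V,m \right)} = - 10 V$ ($l{\left(V,m \right)} = 2 V \left(-5\right) = - 10 V$)
$S{\left(u,g \right)} = -200 - 3089 u$ ($S{\left(u,g \right)} = - 3089 u - 200 = -200 - 3089 u$)
$\frac{1}{S{\left(B^{2}{\left(2 - -3,8 \right)},-2602 \right)} + 7826522} = \frac{1}{\left(-200 - 3089 \left(\left(2 - -3\right) \left(8 - \left(2 - -3\right)\right)\right)^{2}\right) + 7826522} = \frac{1}{\left(-200 - 3089 \left(\left(2 + 3\right) \left(8 - \left(2 + 3\right)\right)\right)^{2}\right) + 7826522} = \frac{1}{\left(-200 - 3089 \left(5 \left(8 - 5\right)\right)^{2}\right) + 7826522} = \frac{1}{\left(-200 - 3089 \left(5 \cdot 3\right)^{2}\right) + 7826522} = \frac{1}{\left(-200 - 3089 \cdot 15^{2}\right) + 7826522} = \frac{1}{\left(-200 - 695025\right) + 7826522} = \frac{1}{-695225 + 7826522} = \frac{1}{7131297}$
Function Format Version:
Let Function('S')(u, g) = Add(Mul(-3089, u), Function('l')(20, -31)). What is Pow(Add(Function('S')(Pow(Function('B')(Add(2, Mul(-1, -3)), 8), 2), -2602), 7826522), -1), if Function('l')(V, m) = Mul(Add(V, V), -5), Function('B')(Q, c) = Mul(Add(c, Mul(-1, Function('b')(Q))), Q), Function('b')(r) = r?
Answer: Rational(1, 7131297) ≈ 1.4023e-7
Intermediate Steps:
Function('B')(Q, c) = Mul(Q, Add(c, Mul(-1, Q))) (Function('B')(Q, c) = Mul(Add(c, Mul(-1, Q)), Q) = Mul(Q, Add(c, Mul(-1, Q))))
Function('l')(V, m) = Mul(-10, V) (Function('l')(V, m) = Mul(Mul(2, V), -5) = Mul(-10, V))
Function('S')(u, g) = Add(-200, Mul(-3089, u)) (Function('S')(u, g) = Add(Mul(-3089, u), Mul(-10, 20)) = Add(Mul(-3089, u), -200) = Add(-200, Mul(-3089, u)))
Pow(Add(Function('S')(Pow(Function('B')(Add(2, Mul(-1, -3)), 8), 2), -2602), 7826522), -1) = Pow(Add(Add(-200, Mul(-3089, Pow(Mul(Add(2, Mul(-1, -3)), Add(8, Mul(-1, Add(2, Mul(-1, -3))))), 2))), 7826522), -1) = Pow(Add(Add(-200, Mul(-3089, Pow(Mul(Add(2, 3), Add(8, Mul(-1, Add(2, 3)))), 2))), 7826522), -1) = Pow(Add(Add(-200, Mul(-3089, Pow(Mul(5, Add(8, Mul(-1, 5))), 2))), 7826522), -1) = Pow(Add(Add(-200, Mul(-3089, Pow(Mul(5, Add(8, -5)), 2))), 7826522), -1) = Pow(Add(Add(-200, Mul(-3089, Pow(Mul(5, 3), 2))), 7826522), -1) = Pow(Add(Add(-200, Mul(-3089, Pow(15, 2))), 7826522), -1) = Pow(Add(Add(-200, Mul(-3089, 225)), 7826522), -1) = Pow(Add(Add(-200, -695025), 7826522), -1) = Pow(Add(-695225, 7826522), -1) = Pow(7131297, -1) = Rational(1, 7131297)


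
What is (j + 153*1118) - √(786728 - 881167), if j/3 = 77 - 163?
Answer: 170796 - I*√94439 ≈ 1.708e+5 - 307.31*I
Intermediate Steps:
j = -258 (j = 3*(77 - 163) = 3*(-86) = -258)
(j + 153*1118) - √(786728 - 881167) = (-258 + 153*1118) - √(786728 - 881167) = (-258 + 171054) - √(-94439) = 170796 - I*√94439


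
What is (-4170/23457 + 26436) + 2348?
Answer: 225060706/7819 ≈ 28784.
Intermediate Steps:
(-4170/23457 + 26436) + 2348 = (-4170*1/23457 + 26436) + 2348 = (-1390/7819 + 26436) + 2348 = 206701694/7819 + 2348 = 225060706/7819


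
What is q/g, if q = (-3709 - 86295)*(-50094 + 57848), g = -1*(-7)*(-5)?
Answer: 697891016/35 ≈ 1.9940e+7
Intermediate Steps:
g = -35 (g = 7*(-5) = -35)
q = -697891016 (q = -90004*7754 = -697891016)
q/g = -697891016/(-35) = -697891016*(-1/35) = 697891016/35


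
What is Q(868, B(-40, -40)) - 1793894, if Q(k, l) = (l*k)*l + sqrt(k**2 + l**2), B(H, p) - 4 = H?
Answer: -668966 + 4*sqrt(47170) ≈ -6.6810e+5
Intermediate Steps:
B(H, p) = 4 + H
Q(k, l) = sqrt(k**2 + l**2) + k*l**2 (Q(k, l) = (k*l)*l + sqrt(k**2 + l**2) = k*l**2 + sqrt(k**2 + l**2) = sqrt(k**2 + l**2) + k*l**2)
Q(868, B(-40, -40)) - 1793894 = (sqrt(868**2 + (4 - 40)**2) + 868*(4 - 40)**2) - 1793894 = (sqrt(753424 + (-36)**2) + 868*(-36)**2) - 1793894 = (sqrt(753424 + 1296) + 868*1296) - 1793894 = (sqrt(754720) + 1124928) - 1793894 = (4*sqrt(47170) + 1124928) - 1793894 = (1124928 + 4*sqrt(47170)) - 1793894 = -668966 + 4*sqrt(47170)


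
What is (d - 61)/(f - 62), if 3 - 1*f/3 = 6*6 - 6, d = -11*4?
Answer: 105/143 ≈ 0.73427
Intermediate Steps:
d = -44
f = -81 (f = 9 - 3*(6*6 - 6) = 9 - 3*(36 - 6) = 9 - 3*30 = 9 - 90 = -81)
(d - 61)/(f - 62) = (-44 - 61)/(-81 - 62) = -105/(-143) = -1/143*(-105) = 105/143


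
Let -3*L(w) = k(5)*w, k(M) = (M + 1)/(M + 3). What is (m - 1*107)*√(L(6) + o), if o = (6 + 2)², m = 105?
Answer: -5*√10 ≈ -15.811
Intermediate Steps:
k(M) = (1 + M)/(3 + M)
L(w) = -w/4 (L(w) = -(1 + 5)/(3 + 5)*w/3 = -6/8*w/3 = -(⅛)*6*w/3 = -w/4)
o = 64 (o = 8² = 64)
(m - 1*107)*√(L(6) + o) = (105 - 1*107)*√(-¼*6 + 64) = (105 - 107)*√(-3/2 + 64) = -5*√10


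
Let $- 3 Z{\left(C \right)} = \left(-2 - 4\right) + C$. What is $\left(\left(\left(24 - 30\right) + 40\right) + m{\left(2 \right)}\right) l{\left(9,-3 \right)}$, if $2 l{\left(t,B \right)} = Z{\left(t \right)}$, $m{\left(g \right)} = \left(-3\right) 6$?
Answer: $-8$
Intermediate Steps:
$m{\left(g \right)} = -18$
$Z{\left(C \right)} = 2 - \frac{C}{3}$ ($Z{\left(C \right)} = - \frac{\left(-2 - 4\right) + C}{3} = - \frac{-6 + C}{3} = 2 - \frac{C}{3}$)
$l{\left(t,B \right)} = 1 - \frac{t}{6}$ ($l{\left(t,B \right)} = \frac{2 - \frac{t}{3}}{2} = 1 - \frac{t}{6}$)
$\left(\left(\left(24 - 30\right) + 40\right) + m{\left(2 \right)}\right) l{\left(9,-3 \right)} = \left(\left(\left(24 - 30\right) + 40\right) - 18\right) \left(1 - \frac{3}{2}\right) = \left(\left(-6 + 40\right) - 18\right) \left(1 - \frac{3}{2}\right) = \left(34 - 18\right) \left(- \frac{1}{2}\right) = 16 \left(- \frac{1}{2}\right) = -8$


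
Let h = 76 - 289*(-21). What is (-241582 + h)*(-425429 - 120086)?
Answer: 128434415055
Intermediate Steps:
h = 6145 (h = 76 + 6069 = 6145)
(-241582 + h)*(-425429 - 120086) = (-241582 + 6145)*(-425429 - 120086) = -235437*(-545515) = 128434415055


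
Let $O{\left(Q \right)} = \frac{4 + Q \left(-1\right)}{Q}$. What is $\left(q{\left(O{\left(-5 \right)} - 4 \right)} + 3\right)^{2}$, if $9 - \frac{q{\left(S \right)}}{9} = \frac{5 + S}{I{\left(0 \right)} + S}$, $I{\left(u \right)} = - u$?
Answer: $\frac{5760000}{841} \approx 6849.0$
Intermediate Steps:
$O{\left(Q \right)} = \frac{4 - Q}{Q}$
$q{\left(S \right)} = 81 - \frac{9 \left(5 + S\right)}{S}$ ($q{\left(S \right)} = 81 - 9 \frac{5 + S}{\left(-1\right) 0 + S} = 81 - 9 \frac{5 + S}{0 + S} = 81 - 9 \frac{5 + S}{S} = 81 - \frac{9 \left(5 + S\right)}{S}$)
$\left(q{\left(O{\left(-5 \right)} - 4 \right)} + 3\right)^{2} = \left(\left(72 - \frac{45}{\frac{4 - -5}{-5} - 4}\right) + 3\right)^{2} = \left(\left(72 - \frac{45}{- \frac{4 + 5}{5} - 4}\right) + 3\right)^{2} = \left(\left(72 - \frac{45}{\left(- \frac{1}{5}\right) 9 - 4}\right) + 3\right)^{2} = \left(\left(72 - \frac{45}{- \frac{9}{5} - 4}\right) + 3\right)^{2} = \left(\left(72 - \frac{45}{- \frac{29}{5}}\right) + 3\right)^{2} = \left(\left(72 - - \frac{225}{29}\right) + 3\right)^{2} = \left(\left(72 + \frac{225}{29}\right) + 3\right)^{2} = \left(\frac{2313}{29} + 3\right)^{2} = \left(\frac{2400}{29}\right)^{2} = \frac{5760000}{841}$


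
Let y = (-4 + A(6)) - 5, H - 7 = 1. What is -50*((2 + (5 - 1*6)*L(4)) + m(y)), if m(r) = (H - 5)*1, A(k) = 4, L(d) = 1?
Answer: -200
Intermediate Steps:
H = 8 (H = 7 + 1 = 8)
y = -5 (y = (-4 + 4) - 5 = 0 - 5 = -5)
m(r) = 3 (m(r) = (8 - 5)*1 = 3*1 = 3)
-50*((2 + (5 - 1*6)*L(4)) + m(y)) = -50*((2 + (5 - 1*6)*1) + 3) = -50*((2 + (5 - 6)*1) + 3) = -50*((2 - 1*1) + 3) = -50*((2 - 1) + 3) = -50*(1 + 3) = -50*4 = -200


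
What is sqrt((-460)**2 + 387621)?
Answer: 7*sqrt(12229) ≈ 774.09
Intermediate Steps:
sqrt((-460)**2 + 387621) = sqrt(211600 + 387621) = sqrt(599221) = 7*sqrt(12229)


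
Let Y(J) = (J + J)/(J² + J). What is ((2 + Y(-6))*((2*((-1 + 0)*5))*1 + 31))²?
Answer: 28224/25 ≈ 1129.0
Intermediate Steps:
Y(J) = 2*J/(J + J²) (Y(J) = (2*J)/(J + J²) = 2*J/(J + J²))
((2 + Y(-6))*((2*((-1 + 0)*5))*1 + 31))² = ((2 + 2/(1 - 6))*((2*((-1 + 0)*5))*1 + 31))² = ((2 + 2/(-5))*((2*(-1*5))*1 + 31))² = ((2 + 2*(-⅕))*((2*(-5))*1 + 31))² = ((2 - ⅖)*(-10*1 + 31))² = (8*(-10 + 31)/5)² = ((8/5)*21)² = (168/5)² = 28224/25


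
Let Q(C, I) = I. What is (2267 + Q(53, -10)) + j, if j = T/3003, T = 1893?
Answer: 2259888/1001 ≈ 2257.6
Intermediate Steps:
j = 631/1001 (j = 1893/3003 = 1893*(1/3003) = 631/1001 ≈ 0.63037)
(2267 + Q(53, -10)) + j = (2267 - 10) + 631/1001 = 2257 + 631/1001 = 2259888/1001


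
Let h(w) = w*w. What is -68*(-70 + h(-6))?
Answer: 2312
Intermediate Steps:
h(w) = w**2
-68*(-70 + h(-6)) = -68*(-70 + (-6)**2) = -68*(-70 + 36) = -68*(-34) = 2312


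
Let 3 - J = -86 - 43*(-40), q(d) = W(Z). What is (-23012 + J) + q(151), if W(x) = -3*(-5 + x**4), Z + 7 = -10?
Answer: -275191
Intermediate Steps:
Z = -17 (Z = -7 - 10 = -17)
W(x) = 15 - 3*x**4
q(d) = -250548 (q(d) = 15 - 3*(-17)**4 = 15 - 3*83521 = 15 - 250563 = -250548)
J = -1631 (J = 3 - (-86 - 43*(-40)) = 3 - (-86 + 1720) = 3 - 1*1634 = 3 - 1634 = -1631)
(-23012 + J) + q(151) = (-23012 - 1631) - 250548 = -24643 - 250548 = -275191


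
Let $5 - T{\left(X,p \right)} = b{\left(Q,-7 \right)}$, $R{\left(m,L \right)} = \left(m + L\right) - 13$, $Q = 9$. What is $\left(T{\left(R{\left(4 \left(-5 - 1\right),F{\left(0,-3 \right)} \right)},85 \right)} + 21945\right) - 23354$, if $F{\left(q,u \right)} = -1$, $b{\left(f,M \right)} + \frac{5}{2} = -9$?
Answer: $- \frac{2785}{2} \approx -1392.5$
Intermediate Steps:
$b{\left(f,M \right)} = - \frac{23}{2}$ ($b{\left(f,M \right)} = - \frac{5}{2} - 9 = - \frac{23}{2}$)
$R{\left(m,L \right)} = -13 + L + m$ ($R{\left(m,L \right)} = \left(L + m\right) - 13 = -13 + L + m$)
$T{\left(X,p \right)} = \frac{33}{2}$ ($T{\left(X,p \right)} = 5 - - \frac{23}{2} = 5 + \frac{23}{2} = \frac{33}{2}$)
$\left(T{\left(R{\left(4 \left(-5 - 1\right),F{\left(0,-3 \right)} \right)},85 \right)} + 21945\right) - 23354 = \left(\frac{33}{2} + 21945\right) - 23354 = \frac{43923}{2} - 23354 = - \frac{2785}{2}$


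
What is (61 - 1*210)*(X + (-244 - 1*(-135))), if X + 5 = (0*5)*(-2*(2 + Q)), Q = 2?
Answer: 16986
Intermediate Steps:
X = -5 (X = -5 + (0*5)*(-2*(2 + 2)) = -5 + 0*(-2*4) = -5 + 0*(-8) = -5 + 0 = -5)
(61 - 1*210)*(X + (-244 - 1*(-135))) = (61 - 1*210)*(-5 + (-244 - 1*(-135))) = (61 - 210)*(-5 + (-244 + 135)) = -149*(-5 - 109) = -149*(-114) = 16986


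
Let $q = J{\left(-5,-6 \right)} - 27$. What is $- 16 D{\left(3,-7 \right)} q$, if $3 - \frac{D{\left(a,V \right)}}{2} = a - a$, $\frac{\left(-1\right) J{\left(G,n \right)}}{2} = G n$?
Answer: $8352$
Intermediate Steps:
$J{\left(G,n \right)} = - 2 G n$
$D{\left(a,V \right)} = 6$ ($D{\left(a,V \right)} = 6 - 2 \left(a - a\right) = 6 - 0 = 6 + 0 = 6$)
$q = -87$ ($q = \left(-2\right) \left(-5\right) \left(-6\right) - 27 = -60 - 27 = -87$)
$- 16 D{\left(3,-7 \right)} q = \left(-16\right) 6 \left(-87\right) = \left(-96\right) \left(-87\right) = 8352$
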